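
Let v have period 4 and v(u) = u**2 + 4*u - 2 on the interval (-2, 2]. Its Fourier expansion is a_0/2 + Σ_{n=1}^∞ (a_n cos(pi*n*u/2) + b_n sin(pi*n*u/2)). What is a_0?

a_0 = 1/2 ∫_{-2}^{2} v(u) du = 1/2 · (-8/3) = -4/3.

-4/3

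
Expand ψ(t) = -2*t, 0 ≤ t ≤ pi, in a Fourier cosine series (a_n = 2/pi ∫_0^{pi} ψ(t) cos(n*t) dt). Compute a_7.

8/(49*pi)

a_7 = 2/pi ∫_0^{pi} (-2*t) cos(7*t) dt.
Integrating by parts (boundary term plus one more integral), an antiderivative of (-2*t) cos(7*t) is -2*t*sin(7*t)/7 - 2*cos(7*t)/49; evaluating from 0 to pi: ∫_{0}^{pi} (-2*t) cos(7*t) dt = (2/49) - (-2/49) = 4/49.
Hence a_7 = (2/pi)·(4/49) = 8/(49*pi).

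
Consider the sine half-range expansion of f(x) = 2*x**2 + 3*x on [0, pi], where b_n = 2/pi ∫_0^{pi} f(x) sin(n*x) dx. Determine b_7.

b_7 = 2/pi ∫_0^{pi} (2*x**2 + 3*x) sin(7*x) dx.
Integrating by parts twice (tabular method), an antiderivative of (2*x**2 + 3*x) sin(7*x) is -2*x**2*cos(7*x)/7 + 4*x*sin(7*x)/49 - 3*x*cos(7*x)/7 + 3*sin(7*x)/49 + 4*cos(7*x)/343; evaluating from 0 to pi: ∫_{0}^{pi} (2*x**2 + 3*x) sin(7*x) dx = (-4/343 + 3*pi/7 + 2*pi**2/7) - (4/343) = -8/343 + 3*pi/7 + 2*pi**2/7.
Hence b_7 = (2/pi)·(-8/343 + 3*pi/7 + 2*pi**2/7) = 2*(-8 + 147*pi + 98*pi**2)/(343*pi).

2*(-8 + 147*pi + 98*pi**2)/(343*pi)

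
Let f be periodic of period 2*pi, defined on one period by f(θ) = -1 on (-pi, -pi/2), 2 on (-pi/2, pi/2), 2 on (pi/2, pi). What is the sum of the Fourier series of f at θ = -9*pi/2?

1/2

θ = -9*pi/2 differs from θ = -pi/2 by -2 full period(s), and the series is 2*pi-periodic.
At θ = -pi/2 the one-sided limits are f(-pi/2^-) = -1 and f(-pi/2^+) = 2.
By Dirichlet's theorem the series converges to their average, [(-1) + (2)]/2 = 1/2.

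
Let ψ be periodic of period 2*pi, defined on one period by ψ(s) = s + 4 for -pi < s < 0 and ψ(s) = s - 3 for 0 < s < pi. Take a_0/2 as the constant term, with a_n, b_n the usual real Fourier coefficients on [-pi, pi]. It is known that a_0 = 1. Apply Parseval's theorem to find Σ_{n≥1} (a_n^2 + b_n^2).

Parseval: a_0^2/2 + Σ_{n≥1} (a_n^2+b_n^2) = 1/pi ∫_{-pi}^{pi} ψ(s)^2 ds = -7*pi + 2*pi**2/3 + 25.
Subtract a_0^2/2 = 1/2: Σ (a_n^2+b_n^2) = -7*pi + 2*pi**2/3 + 49/2.

-7*pi + 2*pi**2/3 + 49/2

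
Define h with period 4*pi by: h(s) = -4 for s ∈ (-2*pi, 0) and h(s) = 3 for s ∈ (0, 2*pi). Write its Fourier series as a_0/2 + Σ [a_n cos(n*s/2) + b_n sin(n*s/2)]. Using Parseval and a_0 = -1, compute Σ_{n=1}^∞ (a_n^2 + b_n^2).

49/2

Parseval: a_0^2/2 + Σ_{n≥1} (a_n^2+b_n^2) = (1/(2*pi)) ∫_{-2*pi}^{2*pi} h(s)^2 ds = 25.
Subtract a_0^2/2 = 1/2: Σ (a_n^2+b_n^2) = 49/2.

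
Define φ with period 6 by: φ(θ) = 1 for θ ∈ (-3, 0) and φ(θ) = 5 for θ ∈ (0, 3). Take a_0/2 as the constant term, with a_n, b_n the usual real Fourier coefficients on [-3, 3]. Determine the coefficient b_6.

b_6 = 1/3 ∫_{-3}^{3} φ(θ) sin(2*pi*θ) dθ.
Split the integral at the breakpoints.
Directly, an antiderivative of (1) sin(2*pi*θ) is -cos(2*pi*θ)/(2*pi); evaluating from -3 to 0: ∫_{-3}^{0} (1) sin(2*pi*θ) dθ = (-1/(2*pi)) - (-1/(2*pi)) = 0.
Directly, an antiderivative of (5) sin(2*pi*θ) is -5*cos(2*pi*θ)/(2*pi); evaluating from 0 to 3: ∫_{0}^{3} (5) sin(2*pi*θ) dθ = (-5/(2*pi)) - (-5/(2*pi)) = 0.
Summing the pieces and multiplying by (1/3) gives b_6 = 0.

0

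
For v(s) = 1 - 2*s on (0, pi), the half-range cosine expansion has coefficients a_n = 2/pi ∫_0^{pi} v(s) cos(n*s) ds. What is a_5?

8/(25*pi)

a_5 = 2/pi ∫_0^{pi} (1 - 2*s) cos(5*s) ds.
Integrating by parts (boundary term plus one more integral), an antiderivative of (1 - 2*s) cos(5*s) is -2*s*sin(5*s)/5 + sin(5*s)/5 - 2*cos(5*s)/25; evaluating from 0 to pi: ∫_{0}^{pi} (1 - 2*s) cos(5*s) ds = (2/25) - (-2/25) = 4/25.
Hence a_5 = (2/pi)·(4/25) = 8/(25*pi).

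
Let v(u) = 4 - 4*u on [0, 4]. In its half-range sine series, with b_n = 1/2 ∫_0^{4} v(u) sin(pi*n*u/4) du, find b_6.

16/(3*pi)

b_6 = 1/2 ∫_0^{4} (4 - 4*u) sin(3*pi*u/2) du.
Integrating by parts (boundary term plus one more integral), an antiderivative of (4 - 4*u) sin(3*pi*u/2) is 8*u*cos(3*pi*u/2)/(3*pi) - 16*sin(3*pi*u/2)/(9*pi**2) - 8*cos(3*pi*u/2)/(3*pi); evaluating from 0 to 4: ∫_{0}^{4} (4 - 4*u) sin(3*pi*u/2) du = (8/pi) - (-8/(3*pi)) = 32/(3*pi).
Hence b_6 = (1/2)·(32/(3*pi)) = 16/(3*pi).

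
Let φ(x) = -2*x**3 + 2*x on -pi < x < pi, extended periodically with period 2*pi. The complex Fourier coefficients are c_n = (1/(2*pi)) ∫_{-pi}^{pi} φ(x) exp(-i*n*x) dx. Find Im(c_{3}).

-10/9 + 2*pi**2/3

Since φ is real-valued, Im(c_{3}) = -(1/(2*pi)) ∫_{-pi}^{pi} φ(x) sin(3*x) dx = -b_{3}/2.
φ is odd and sin(3*x) is odd, so the integrand is even: ∫_{-pi}^{pi} φ(x) sin(3*x) dx = 2∫_0^{pi} φ(x) sin(3*x) dx.
Integrating by parts three times (tabular method), an antiderivative of (-2*x**3 + 2*x) sin(3*x) is 2*x**3*cos(3*x)/3 - 2*x**2*sin(3*x)/3 - 10*x*cos(3*x)/9 + 10*sin(3*x)/27; evaluating from 0 to pi: ∫_{0}^{pi} (-2*x**3 + 2*x) sin(3*x) dx = (2*pi*(5 - 3*pi**2)/9) - (0) = 2*pi*(5 - 3*pi**2)/9.
So ∫_{-pi}^{pi} φ(x) sin(3*x) dx = 4*pi*(5 - 3*pi**2)/9.
Hence Im(c_{3}) = (-1/(2*pi))·(4*pi*(5 - 3*pi**2)/9) = -10/9 + 2*pi**2/3.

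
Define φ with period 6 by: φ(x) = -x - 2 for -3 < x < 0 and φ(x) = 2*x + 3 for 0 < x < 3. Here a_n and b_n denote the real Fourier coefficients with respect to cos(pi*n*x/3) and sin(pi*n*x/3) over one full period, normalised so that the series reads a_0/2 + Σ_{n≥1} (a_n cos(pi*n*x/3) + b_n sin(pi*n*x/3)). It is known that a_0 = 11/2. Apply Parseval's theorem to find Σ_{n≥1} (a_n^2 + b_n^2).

199/8

Parseval: a_0^2/2 + Σ_{n≥1} (a_n^2+b_n^2) = 1/3 ∫_{-3}^{3} φ(x)^2 dx = 40.
Subtract a_0^2/2 = 121/8: Σ (a_n^2+b_n^2) = 199/8.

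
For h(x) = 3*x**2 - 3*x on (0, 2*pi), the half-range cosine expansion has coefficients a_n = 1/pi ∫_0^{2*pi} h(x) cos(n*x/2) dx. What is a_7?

a_7 = 1/pi ∫_0^{2*pi} (3*x**2 - 3*x) cos(7*x/2) dx.
Integrating by parts twice (tabular method), an antiderivative of (3*x**2 - 3*x) cos(7*x/2) is 6*x**2*sin(7*x/2)/7 - 6*x*sin(7*x/2)/7 + 24*x*cos(7*x/2)/49 - 48*sin(7*x/2)/343 - 12*cos(7*x/2)/49; evaluating from 0 to 2*pi: ∫_{0}^{2*pi} (3*x**2 - 3*x) cos(7*x/2) dx = (12/49 - 48*pi/49) - (-12/49) = 24/49 - 48*pi/49.
Hence a_7 = (1/pi)·(24/49 - 48*pi/49) = 24*(1 - 2*pi)/(49*pi).

24*(1 - 2*pi)/(49*pi)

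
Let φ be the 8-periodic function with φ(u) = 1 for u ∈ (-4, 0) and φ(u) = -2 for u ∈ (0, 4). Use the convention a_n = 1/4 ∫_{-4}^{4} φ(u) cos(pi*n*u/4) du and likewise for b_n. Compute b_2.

b_2 = 1/4 ∫_{-4}^{4} φ(u) sin(pi*u/2) du.
Split the integral at the breakpoints.
Directly, an antiderivative of (1) sin(pi*u/2) is -2*cos(pi*u/2)/pi; evaluating from -4 to 0: ∫_{-4}^{0} (1) sin(pi*u/2) du = (-2/pi) - (-2/pi) = 0.
Directly, an antiderivative of (-2) sin(pi*u/2) is 4*cos(pi*u/2)/pi; evaluating from 0 to 4: ∫_{0}^{4} (-2) sin(pi*u/2) du = (4/pi) - (4/pi) = 0.
Summing the pieces and multiplying by (1/4) gives b_2 = 0.

0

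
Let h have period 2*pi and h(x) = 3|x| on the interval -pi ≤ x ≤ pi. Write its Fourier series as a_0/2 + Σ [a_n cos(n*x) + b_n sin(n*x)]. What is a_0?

3*pi

a_0 = 1/pi ∫_{-pi}^{pi} h(x) dx = 1/pi · (3*pi**2) = 3*pi.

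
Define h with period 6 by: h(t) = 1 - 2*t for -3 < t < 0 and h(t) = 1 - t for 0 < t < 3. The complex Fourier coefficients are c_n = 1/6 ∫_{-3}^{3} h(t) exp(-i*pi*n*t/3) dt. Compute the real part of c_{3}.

-1/(3*pi**2)

Since h is real-valued, Re(c_{3}) = 1/6 ∫_{-3}^{3} h(t) cos(pi*t) dt = a_{3}/2.
Split the integral at the breakpoints.
Integrating by parts (boundary term plus one more integral), an antiderivative of (1 - 2*t) cos(pi*t) is -2*t*sin(pi*t)/pi + sin(pi*t)/pi - 2*cos(pi*t)/pi**2; evaluating from -3 to 0: ∫_{-3}^{0} (1 - 2*t) cos(pi*t) dt = (-2/pi**2) - (2/pi**2) = -4/pi**2.
Integrating by parts (boundary term plus one more integral), an antiderivative of (1 - t) cos(pi*t) is -t*sin(pi*t)/pi + sin(pi*t)/pi - cos(pi*t)/pi**2; evaluating from 0 to 3: ∫_{0}^{3} (1 - t) cos(pi*t) dt = (pi**(-2)) - (-1/pi**2) = 2/pi**2.
So ∫_{-3}^{3} h(t) cos(pi*t) dt = -2/pi**2.
Hence Re(c_{3}) = (1/6)·(-2/pi**2) = -1/(3*pi**2).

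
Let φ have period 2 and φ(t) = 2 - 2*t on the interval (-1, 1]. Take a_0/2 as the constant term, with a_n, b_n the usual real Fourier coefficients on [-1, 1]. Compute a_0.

a_0 = ∫_{-1}^{1} φ(t) dt = 4.

4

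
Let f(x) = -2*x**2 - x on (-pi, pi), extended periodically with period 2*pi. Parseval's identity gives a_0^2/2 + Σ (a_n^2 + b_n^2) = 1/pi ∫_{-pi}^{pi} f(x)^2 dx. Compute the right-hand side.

2*pi**2*(5 + 12*pi**2)/15

1/pi ∫_{-pi}^{pi} f(x)^2 dx = 1/pi · (2*pi**3*(5 + 12*pi**2)/15) = 2*pi**2*(5 + 12*pi**2)/15.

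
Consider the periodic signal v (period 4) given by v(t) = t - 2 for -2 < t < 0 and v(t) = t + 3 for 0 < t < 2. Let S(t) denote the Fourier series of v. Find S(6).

t = 6 differs from t = -2 by 2 full period(s), and the series is 4-periodic.
At t = -2 the one-sided limits are v(-2^-) = 5 and v(-2^+) = -4.
By Dirichlet's theorem the series converges to their average, [(5) + (-4)]/2 = 1/2.

1/2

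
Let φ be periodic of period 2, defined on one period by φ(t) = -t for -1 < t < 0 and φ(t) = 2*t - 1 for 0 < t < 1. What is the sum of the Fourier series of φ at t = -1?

1

t = -1 differs from t = 1 by -1 full period(s), and the series is 2-periodic.
φ is continuous at t = 1 with value 1, so the series converges to 1 there.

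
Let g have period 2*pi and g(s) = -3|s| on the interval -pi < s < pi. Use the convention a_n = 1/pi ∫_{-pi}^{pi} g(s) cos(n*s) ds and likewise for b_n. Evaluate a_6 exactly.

a_6 = 1/pi ∫_{-pi}^{pi} g(s) cos(6*s) ds.
g is even and cos(6*s) is even, so the integrand is even and a_6 = 2/pi ∫_0^{pi} g(s) cos(6*s) ds.
Integrating by parts (boundary term plus one more integral), an antiderivative of (-3*s) cos(6*s) is -s*sin(6*s)/2 - cos(6*s)/12; evaluating from 0 to pi: ∫_{0}^{pi} (-3*s) cos(6*s) ds = (-1/12) - (-1/12) = 0.
Hence a_6 = (2/pi)·(0) = 0.

0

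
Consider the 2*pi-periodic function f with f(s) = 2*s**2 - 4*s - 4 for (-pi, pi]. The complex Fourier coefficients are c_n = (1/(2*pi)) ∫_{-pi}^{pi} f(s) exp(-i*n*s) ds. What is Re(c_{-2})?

1

Since f is real-valued, Re(c_{-2}) = (1/(2*pi)) ∫_{-pi}^{pi} f(s) cos(-2*s) ds = a_{2}/2.
Integrating by parts twice (tabular method), an antiderivative of (2*s**2 - 4*s - 4) cos(-2*s) is s**2*sin(2*s) - 2*s*sin(2*s) + s*cos(2*s) - 5*sin(2*s)/2 - cos(2*s); evaluating from -pi to pi: ∫_{-pi}^{pi} (2*s**2 - 4*s - 4) cos(-2*s) ds = (-1 + pi) - (-pi - 1) = 2*pi.
Hence Re(c_{-2}) = (1/(2*pi))·(2*pi) = 1.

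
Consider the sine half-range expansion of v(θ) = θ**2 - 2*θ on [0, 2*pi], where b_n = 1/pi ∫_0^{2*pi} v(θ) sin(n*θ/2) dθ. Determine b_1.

b_1 = 1/pi ∫_0^{2*pi} (θ**2 - 2*θ) sin(θ/2) dθ.
Integrating by parts twice (tabular method), an antiderivative of (θ**2 - 2*θ) sin(θ/2) is -2*θ**2*cos(θ/2) + 8*θ*sin(θ/2) + 4*θ*cos(θ/2) - 8*sin(θ/2) + 16*cos(θ/2); evaluating from 0 to 2*pi: ∫_{0}^{2*pi} (θ**2 - 2*θ) sin(θ/2) dθ = (-8*pi - 16 + 8*pi**2) - (16) = -32 - 8*pi + 8*pi**2.
Hence b_1 = (1/pi)·(-32 - 8*pi + 8*pi**2) = -32/pi - 8 + 8*pi.

-32/pi - 8 + 8*pi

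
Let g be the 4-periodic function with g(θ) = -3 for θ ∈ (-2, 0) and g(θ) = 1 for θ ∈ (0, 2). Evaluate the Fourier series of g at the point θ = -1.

g is continuous at θ = -1 with value -3, so the series converges to -3 there.

-3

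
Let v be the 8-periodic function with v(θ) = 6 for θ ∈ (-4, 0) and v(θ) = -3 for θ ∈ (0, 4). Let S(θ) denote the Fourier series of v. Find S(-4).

At θ = -4 the one-sided limits are v(-4^-) = -3 and v(-4^+) = 6.
By Dirichlet's theorem the series converges to their average, [(-3) + (6)]/2 = 3/2.

3/2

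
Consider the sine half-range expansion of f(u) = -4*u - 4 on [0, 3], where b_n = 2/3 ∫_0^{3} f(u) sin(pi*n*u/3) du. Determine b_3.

b_3 = 2/3 ∫_0^{3} (-4*u - 4) sin(pi*u) du.
Integrating by parts (boundary term plus one more integral), an antiderivative of (-4*u - 4) sin(pi*u) is 4*u*cos(pi*u)/pi - 4*sin(pi*u)/pi**2 + 4*cos(pi*u)/pi; evaluating from 0 to 3: ∫_{0}^{3} (-4*u - 4) sin(pi*u) du = (-16/pi) - (4/pi) = -20/pi.
Hence b_3 = (2/3)·(-20/pi) = -40/(3*pi).

-40/(3*pi)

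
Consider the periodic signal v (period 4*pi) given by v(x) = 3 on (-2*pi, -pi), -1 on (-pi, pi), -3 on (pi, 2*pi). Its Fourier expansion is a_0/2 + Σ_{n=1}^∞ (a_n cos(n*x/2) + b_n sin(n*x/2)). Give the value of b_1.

b_1 = (1/(2*pi)) ∫_{-2*pi}^{2*pi} v(x) sin(x/2) dx.
Split the integral at the breakpoints.
Directly, an antiderivative of (3) sin(x/2) is -6*cos(x/2); evaluating from -2*pi to -pi: ∫_{-2*pi}^{-pi} (3) sin(x/2) dx = (0) - (6) = -6.
Directly, an antiderivative of (-1) sin(x/2) is 2*cos(x/2); evaluating from -pi to pi: ∫_{-pi}^{pi} (-1) sin(x/2) dx = (0) - (0) = 0.
Directly, an antiderivative of (-3) sin(x/2) is 6*cos(x/2); evaluating from pi to 2*pi: ∫_{pi}^{2*pi} (-3) sin(x/2) dx = (-6) - (0) = -6.
Summing the pieces and multiplying by (1/(2*pi)) gives b_1 = -6/pi.

-6/pi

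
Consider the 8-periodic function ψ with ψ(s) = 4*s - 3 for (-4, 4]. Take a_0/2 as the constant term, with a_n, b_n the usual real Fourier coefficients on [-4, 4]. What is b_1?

32/pi

b_1 = 1/4 ∫_{-4}^{4} ψ(s) sin(pi*s/4) ds.
Integrating by parts (boundary term plus one more integral), an antiderivative of (4*s - 3) sin(pi*s/4) is -16*s*cos(pi*s/4)/pi + 64*sin(pi*s/4)/pi**2 + 12*cos(pi*s/4)/pi; evaluating from -4 to 4: ∫_{-4}^{4} (4*s - 3) sin(pi*s/4) ds = (52/pi) - (-76/pi) = 128/pi.
Hence b_1 = (1/4)·(128/pi) = 32/pi.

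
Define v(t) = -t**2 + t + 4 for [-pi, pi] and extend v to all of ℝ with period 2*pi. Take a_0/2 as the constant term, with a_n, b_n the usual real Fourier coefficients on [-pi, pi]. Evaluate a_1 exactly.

4

a_1 = 1/pi ∫_{-pi}^{pi} v(t) cos(t) dt.
Integrating by parts twice (tabular method), an antiderivative of (-t**2 + t + 4) cos(t) is -t**2*sin(t) + t*sin(t) - 2*t*cos(t) + 6*sin(t) + cos(t); evaluating from -pi to pi: ∫_{-pi}^{pi} (-t**2 + t + 4) cos(t) dt = (-1 + 2*pi) - (-2*pi - 1) = 4*pi.
Hence a_1 = (1/pi)·(4*pi) = 4.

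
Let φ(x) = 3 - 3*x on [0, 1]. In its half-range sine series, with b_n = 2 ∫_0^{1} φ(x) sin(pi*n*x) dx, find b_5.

6/(5*pi)

b_5 = 2 ∫_0^{1} (3 - 3*x) sin(5*pi*x) dx.
Integrating by parts (boundary term plus one more integral), an antiderivative of (3 - 3*x) sin(5*pi*x) is 3*x*cos(5*pi*x)/(5*pi) - 3*sin(5*pi*x)/(25*pi**2) - 3*cos(5*pi*x)/(5*pi); evaluating from 0 to 1: ∫_{0}^{1} (3 - 3*x) sin(5*pi*x) dx = (0) - (-3/(5*pi)) = 3/(5*pi).
Hence b_5 = 2·(3/(5*pi)) = 6/(5*pi).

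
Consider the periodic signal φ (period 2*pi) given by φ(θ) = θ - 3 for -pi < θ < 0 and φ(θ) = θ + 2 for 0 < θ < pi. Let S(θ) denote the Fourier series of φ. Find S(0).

-1/2

At θ = 0 the one-sided limits are φ(0^-) = -3 and φ(0^+) = 2.
By Dirichlet's theorem the series converges to their average, [(-3) + (2)]/2 = -1/2.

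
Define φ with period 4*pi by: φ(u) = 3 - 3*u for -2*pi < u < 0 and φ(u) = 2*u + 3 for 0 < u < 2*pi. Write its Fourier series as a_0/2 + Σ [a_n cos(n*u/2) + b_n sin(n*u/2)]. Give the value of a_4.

0

a_4 = (1/(2*pi)) ∫_{-2*pi}^{2*pi} φ(u) cos(2*u) du.
Split the integral at the breakpoints.
Integrating by parts (boundary term plus one more integral), an antiderivative of (3 - 3*u) cos(2*u) is -3*u*sin(2*u)/2 + 3*sin(2*u)/2 - 3*cos(2*u)/4; evaluating from -2*pi to 0: ∫_{-2*pi}^{0} (3 - 3*u) cos(2*u) du = (-3/4) - (-3/4) = 0.
Integrating by parts (boundary term plus one more integral), an antiderivative of (2*u + 3) cos(2*u) is u*sin(2*u) + 3*sin(2*u)/2 + cos(2*u)/2; evaluating from 0 to 2*pi: ∫_{0}^{2*pi} (2*u + 3) cos(2*u) du = (1/2) - (1/2) = 0.
Summing the pieces and multiplying by (1/(2*pi)) gives a_4 = 0.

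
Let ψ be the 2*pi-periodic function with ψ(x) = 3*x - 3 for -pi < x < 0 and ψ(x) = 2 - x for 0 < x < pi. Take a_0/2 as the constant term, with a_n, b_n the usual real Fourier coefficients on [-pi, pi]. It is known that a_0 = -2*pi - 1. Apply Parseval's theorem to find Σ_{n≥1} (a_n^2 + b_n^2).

25/2 + 4*pi**2/3 + 5*pi

Parseval: a_0^2/2 + Σ_{n≥1} (a_n^2+b_n^2) = 1/pi ∫_{-pi}^{pi} ψ(x)^2 dx = 13 + 7*pi + 10*pi**2/3.
Subtract a_0^2/2 = (1 + 2*pi)**2/2: Σ (a_n^2+b_n^2) = 25/2 + 4*pi**2/3 + 5*pi.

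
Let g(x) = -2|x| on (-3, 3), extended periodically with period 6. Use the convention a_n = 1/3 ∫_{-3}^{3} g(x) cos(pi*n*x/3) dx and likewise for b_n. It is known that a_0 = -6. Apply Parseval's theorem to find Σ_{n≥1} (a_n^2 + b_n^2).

6

Parseval: a_0^2/2 + Σ_{n≥1} (a_n^2+b_n^2) = 1/3 ∫_{-3}^{3} g(x)^2 dx = 24.
Subtract a_0^2/2 = 18: Σ (a_n^2+b_n^2) = 6.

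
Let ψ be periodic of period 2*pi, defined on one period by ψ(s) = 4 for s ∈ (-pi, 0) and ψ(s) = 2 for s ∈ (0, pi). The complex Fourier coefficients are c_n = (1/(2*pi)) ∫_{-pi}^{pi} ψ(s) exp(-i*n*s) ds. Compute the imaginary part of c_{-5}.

-2/(5*pi)

Since ψ is real-valued, Im(c_{-5}) = -(1/(2*pi)) ∫_{-pi}^{pi} ψ(s) sin(-5*s) ds = b_{5}/2.
Split the integral at the breakpoints.
Directly, an antiderivative of (4) sin(-5*s) is 4*cos(5*s)/5; evaluating from -pi to 0: ∫_{-pi}^{0} (4) sin(-5*s) ds = (4/5) - (-4/5) = 8/5.
Directly, an antiderivative of (2) sin(-5*s) is 2*cos(5*s)/5; evaluating from 0 to pi: ∫_{0}^{pi} (2) sin(-5*s) ds = (-2/5) - (2/5) = -4/5.
So ∫_{-pi}^{pi} ψ(s) sin(-5*s) ds = 4/5.
Hence Im(c_{-5}) = (-1/(2*pi))·(4/5) = -2/(5*pi).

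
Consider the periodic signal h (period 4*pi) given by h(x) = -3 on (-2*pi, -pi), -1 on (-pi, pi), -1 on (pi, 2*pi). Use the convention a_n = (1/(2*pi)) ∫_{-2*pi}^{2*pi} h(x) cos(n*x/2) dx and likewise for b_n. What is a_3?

-2/(3*pi)

a_3 = (1/(2*pi)) ∫_{-2*pi}^{2*pi} h(x) cos(3*x/2) dx.
Split the integral at the breakpoints.
Directly, an antiderivative of (-3) cos(3*x/2) is -2*sin(3*x/2); evaluating from -2*pi to -pi: ∫_{-2*pi}^{-pi} (-3) cos(3*x/2) dx = (-2) - (0) = -2.
Directly, an antiderivative of (-1) cos(3*x/2) is -2*sin(3*x/2)/3; evaluating from -pi to pi: ∫_{-pi}^{pi} (-1) cos(3*x/2) dx = (2/3) - (-2/3) = 4/3.
Directly, an antiderivative of (-1) cos(3*x/2) is -2*sin(3*x/2)/3; evaluating from pi to 2*pi: ∫_{pi}^{2*pi} (-1) cos(3*x/2) dx = (0) - (2/3) = -2/3.
Summing the pieces and multiplying by (1/(2*pi)) gives a_3 = -2/(3*pi).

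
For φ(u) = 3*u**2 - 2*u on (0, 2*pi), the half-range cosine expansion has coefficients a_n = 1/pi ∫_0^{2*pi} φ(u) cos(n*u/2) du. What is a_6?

4/3

a_6 = 1/pi ∫_0^{2*pi} (3*u**2 - 2*u) cos(3*u) du.
Integrating by parts twice (tabular method), an antiderivative of (3*u**2 - 2*u) cos(3*u) is u**2*sin(3*u) - 2*u*sin(3*u)/3 + 2*u*cos(3*u)/3 - 2*sin(3*u)/9 - 2*cos(3*u)/9; evaluating from 0 to 2*pi: ∫_{0}^{2*pi} (3*u**2 - 2*u) cos(3*u) du = (-2/9 + 4*pi/3) - (-2/9) = 4*pi/3.
Hence a_6 = (1/pi)·(4*pi/3) = 4/3.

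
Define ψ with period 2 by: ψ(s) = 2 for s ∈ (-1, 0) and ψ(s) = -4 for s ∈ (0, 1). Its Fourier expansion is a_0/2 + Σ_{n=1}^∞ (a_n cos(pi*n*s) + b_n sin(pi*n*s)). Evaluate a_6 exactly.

a_6 = ∫_{-1}^{1} ψ(s) cos(6*pi*s) ds.
Split the integral at the breakpoints.
Directly, an antiderivative of (2) cos(6*pi*s) is sin(6*pi*s)/(3*pi); evaluating from -1 to 0: ∫_{-1}^{0} (2) cos(6*pi*s) ds = (0) - (0) = 0.
Directly, an antiderivative of (-4) cos(6*pi*s) is -2*sin(6*pi*s)/(3*pi); evaluating from 0 to 1: ∫_{0}^{1} (-4) cos(6*pi*s) ds = (0) - (0) = 0.
Summing the pieces gives a_6 = 0.

0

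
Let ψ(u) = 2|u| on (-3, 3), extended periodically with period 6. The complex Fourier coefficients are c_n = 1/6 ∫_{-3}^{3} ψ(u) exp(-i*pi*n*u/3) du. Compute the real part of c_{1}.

Since ψ is real-valued, Re(c_{1}) = 1/6 ∫_{-3}^{3} ψ(u) cos(pi*u/3) du = a_{1}/2.
ψ is even and cos(pi*u/3) is even, so the integrand is even: ∫_{-3}^{3} ψ(u) cos(pi*u/3) du = 2∫_0^{3} ψ(u) cos(pi*u/3) du.
Integrating by parts (boundary term plus one more integral), an antiderivative of (2*u) cos(pi*u/3) is 6*u*sin(pi*u/3)/pi + 18*cos(pi*u/3)/pi**2; evaluating from 0 to 3: ∫_{0}^{3} (2*u) cos(pi*u/3) du = (-18/pi**2) - (18/pi**2) = -36/pi**2.
So ∫_{-3}^{3} ψ(u) cos(pi*u/3) du = -72/pi**2.
Hence Re(c_{1}) = (1/6)·(-72/pi**2) = -12/pi**2.

-12/pi**2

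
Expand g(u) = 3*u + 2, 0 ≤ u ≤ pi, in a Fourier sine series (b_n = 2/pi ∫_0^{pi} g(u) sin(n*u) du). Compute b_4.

-3/2

b_4 = 2/pi ∫_0^{pi} (3*u + 2) sin(4*u) du.
Integrating by parts (boundary term plus one more integral), an antiderivative of (3*u + 2) sin(4*u) is -3*u*cos(4*u)/4 + 3*sin(4*u)/16 - cos(4*u)/2; evaluating from 0 to pi: ∫_{0}^{pi} (3*u + 2) sin(4*u) du = (-3*pi/4 - 1/2) - (-1/2) = -3*pi/4.
Hence b_4 = (2/pi)·(-3*pi/4) = -3/2.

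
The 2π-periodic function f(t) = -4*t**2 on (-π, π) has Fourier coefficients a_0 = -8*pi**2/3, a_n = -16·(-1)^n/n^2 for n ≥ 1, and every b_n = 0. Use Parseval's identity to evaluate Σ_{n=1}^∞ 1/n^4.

pi**4/90

Parseval: a_0^2/2 + Σ a_n^2 = (1/π) ∫_{-π}^{π} f(t)^2 dt = 32*pi**4/5.
Subtract a_0^2/2 = 32*pi**4/9: Σ a_n^2 = 128*pi**4/45.
Since a_n^2 = 256/n^4, Σ 1/n^4 = pi**4/90.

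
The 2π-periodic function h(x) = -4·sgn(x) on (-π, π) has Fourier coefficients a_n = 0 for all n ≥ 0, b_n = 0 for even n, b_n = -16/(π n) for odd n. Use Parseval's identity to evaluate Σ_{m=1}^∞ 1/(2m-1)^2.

Parseval: Σ b_n^2 = (1/π) ∫_{-π}^{π} h(x)^2 dx = 32.
Only odd n contribute, with b_n^2 = 256/(π^2 n^2), so Σ_{m≥1} 1/(2m-1)^2 = π^2·(32)/256 = pi**2/8.

pi**2/8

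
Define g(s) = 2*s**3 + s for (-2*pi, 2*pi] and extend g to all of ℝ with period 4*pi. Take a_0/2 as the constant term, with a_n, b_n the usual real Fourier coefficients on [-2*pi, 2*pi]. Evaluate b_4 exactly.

b_4 = (1/(2*pi)) ∫_{-2*pi}^{2*pi} g(s) sin(2*s) ds.
g is odd and sin(2*s) is odd, so the integrand is even and b_4 = 1/pi ∫_0^{2*pi} g(s) sin(2*s) ds.
Integrating by parts three times (tabular method), an antiderivative of (2*s**3 + s) sin(2*s) is -s**3*cos(2*s) + 3*s**2*sin(2*s)/2 + s*cos(2*s) - sin(2*s)/2; evaluating from 0 to 2*pi: ∫_{0}^{2*pi} (2*s**3 + s) sin(2*s) ds = (-8*pi**3 + 2*pi) - (0) = -8*pi**3 + 2*pi.
Hence b_4 = (1/pi)·(-8*pi**3 + 2*pi) = 2 - 8*pi**2.

2 - 8*pi**2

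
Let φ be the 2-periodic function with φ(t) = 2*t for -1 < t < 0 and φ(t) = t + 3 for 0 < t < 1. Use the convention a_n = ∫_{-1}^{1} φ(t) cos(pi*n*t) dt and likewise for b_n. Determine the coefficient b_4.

b_4 = ∫_{-1}^{1} φ(t) sin(4*pi*t) dt.
Split the integral at the breakpoints.
Integrating by parts (boundary term plus one more integral), an antiderivative of (2*t) sin(4*pi*t) is -t*cos(4*pi*t)/(2*pi) + sin(4*pi*t)/(8*pi**2); evaluating from -1 to 0: ∫_{-1}^{0} (2*t) sin(4*pi*t) dt = (0) - (1/(2*pi)) = -1/(2*pi).
Integrating by parts (boundary term plus one more integral), an antiderivative of (t + 3) sin(4*pi*t) is -t*cos(4*pi*t)/(4*pi) + sin(4*pi*t)/(16*pi**2) - 3*cos(4*pi*t)/(4*pi); evaluating from 0 to 1: ∫_{0}^{1} (t + 3) sin(4*pi*t) dt = (-1/pi) - (-3/(4*pi)) = -1/(4*pi).
Summing the pieces gives b_4 = -3/(4*pi).

-3/(4*pi)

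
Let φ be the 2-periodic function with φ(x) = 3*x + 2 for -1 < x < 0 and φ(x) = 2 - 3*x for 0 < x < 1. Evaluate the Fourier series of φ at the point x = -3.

x = -3 differs from x = 1 by -2 full period(s), and the series is 2-periodic.
φ is continuous at x = 1 with value -1, so the series converges to -1 there.

-1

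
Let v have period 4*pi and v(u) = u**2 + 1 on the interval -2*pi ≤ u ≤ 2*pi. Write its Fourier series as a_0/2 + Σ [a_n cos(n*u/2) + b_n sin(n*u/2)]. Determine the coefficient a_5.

a_5 = (1/(2*pi)) ∫_{-2*pi}^{2*pi} v(u) cos(5*u/2) du.
v is even and cos(5*u/2) is even, so the integrand is even and a_5 = 1/pi ∫_0^{2*pi} v(u) cos(5*u/2) du.
Integrating by parts twice (tabular method), an antiderivative of (u**2 + 1) cos(5*u/2) is 2*u**2*sin(5*u/2)/5 + 8*u*cos(5*u/2)/25 + 34*sin(5*u/2)/125; evaluating from 0 to 2*pi: ∫_{0}^{2*pi} (u**2 + 1) cos(5*u/2) du = (-16*pi/25) - (0) = -16*pi/25.
Hence a_5 = (1/pi)·(-16*pi/25) = -16/25.

-16/25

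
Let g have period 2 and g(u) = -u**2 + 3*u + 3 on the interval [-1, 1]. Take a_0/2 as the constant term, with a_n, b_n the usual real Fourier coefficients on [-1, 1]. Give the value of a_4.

-1/(4*pi**2)

a_4 = ∫_{-1}^{1} g(u) cos(4*pi*u) du.
Integrating by parts twice (tabular method), an antiderivative of (-u**2 + 3*u + 3) cos(4*pi*u) is -u**2*sin(4*pi*u)/(4*pi) + 3*u*sin(4*pi*u)/(4*pi) - u*cos(4*pi*u)/(8*pi**2) + sin(4*pi*u)/(32*pi**3) + 3*sin(4*pi*u)/(4*pi) + 3*cos(4*pi*u)/(16*pi**2); evaluating from -1 to 1: ∫_{-1}^{1} (-u**2 + 3*u + 3) cos(4*pi*u) du = (1/(16*pi**2)) - (5/(16*pi**2)) = -1/(4*pi**2).
Hence a_4 = -1/(4*pi**2).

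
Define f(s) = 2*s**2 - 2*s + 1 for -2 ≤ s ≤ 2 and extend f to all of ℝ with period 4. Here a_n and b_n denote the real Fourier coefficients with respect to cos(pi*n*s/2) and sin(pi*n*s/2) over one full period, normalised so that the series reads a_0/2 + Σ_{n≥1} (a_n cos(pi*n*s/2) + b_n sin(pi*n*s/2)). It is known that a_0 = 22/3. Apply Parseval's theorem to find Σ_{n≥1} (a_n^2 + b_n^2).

Parseval: a_0^2/2 + Σ_{n≥1} (a_n^2+b_n^2) = 1/2 ∫_{-2}^{2} f(s)^2 ds = 734/15.
Subtract a_0^2/2 = 242/9: Σ (a_n^2+b_n^2) = 992/45.

992/45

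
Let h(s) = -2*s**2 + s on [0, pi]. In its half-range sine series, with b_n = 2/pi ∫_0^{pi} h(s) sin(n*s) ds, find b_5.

b_5 = 2/pi ∫_0^{pi} (-2*s**2 + s) sin(5*s) ds.
Integrating by parts twice (tabular method), an antiderivative of (-2*s**2 + s) sin(5*s) is 2*s**2*cos(5*s)/5 - 4*s*sin(5*s)/25 - s*cos(5*s)/5 + sin(5*s)/25 - 4*cos(5*s)/125; evaluating from 0 to pi: ∫_{0}^{pi} (-2*s**2 + s) sin(5*s) ds = (-2*pi**2/5 + 4/125 + pi/5) - (-4/125) = -2*pi**2/5 + 8/125 + pi/5.
Hence b_5 = (2/pi)·(-2*pi**2/5 + 8/125 + pi/5) = 2*(-50*pi**2 + 8 + 25*pi)/(125*pi).

2*(-50*pi**2 + 8 + 25*pi)/(125*pi)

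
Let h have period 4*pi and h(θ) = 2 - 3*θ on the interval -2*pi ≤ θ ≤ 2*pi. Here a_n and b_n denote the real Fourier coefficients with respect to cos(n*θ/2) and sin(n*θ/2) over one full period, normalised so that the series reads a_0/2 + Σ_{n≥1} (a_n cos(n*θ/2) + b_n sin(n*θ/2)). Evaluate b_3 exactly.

b_3 = (1/(2*pi)) ∫_{-2*pi}^{2*pi} h(θ) sin(3*θ/2) dθ.
Integrating by parts (boundary term plus one more integral), an antiderivative of (2 - 3*θ) sin(3*θ/2) is 2*θ*cos(3*θ/2) - 4*sin(3*θ/2)/3 - 4*cos(3*θ/2)/3; evaluating from -2*pi to 2*pi: ∫_{-2*pi}^{2*pi} (2 - 3*θ) sin(3*θ/2) dθ = (4/3 - 4*pi) - (4/3 + 4*pi) = -8*pi.
Hence b_3 = (1/(2*pi))·(-8*pi) = -4.

-4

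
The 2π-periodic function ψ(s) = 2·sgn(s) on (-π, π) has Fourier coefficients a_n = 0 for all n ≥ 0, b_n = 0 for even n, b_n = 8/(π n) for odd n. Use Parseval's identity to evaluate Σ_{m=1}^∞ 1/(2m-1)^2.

Parseval: Σ b_n^2 = (1/π) ∫_{-π}^{π} ψ(s)^2 ds = 8.
Only odd n contribute, with b_n^2 = 64/(π^2 n^2), so Σ_{m≥1} 1/(2m-1)^2 = π^2·(8)/64 = pi**2/8.

pi**2/8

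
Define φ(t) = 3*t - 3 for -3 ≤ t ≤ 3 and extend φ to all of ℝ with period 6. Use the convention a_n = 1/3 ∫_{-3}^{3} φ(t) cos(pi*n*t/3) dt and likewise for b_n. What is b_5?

18/(5*pi)

b_5 = 1/3 ∫_{-3}^{3} φ(t) sin(5*pi*t/3) dt.
Integrating by parts (boundary term plus one more integral), an antiderivative of (3*t - 3) sin(5*pi*t/3) is -9*t*cos(5*pi*t/3)/(5*pi) + 27*sin(5*pi*t/3)/(25*pi**2) + 9*cos(5*pi*t/3)/(5*pi); evaluating from -3 to 3: ∫_{-3}^{3} (3*t - 3) sin(5*pi*t/3) dt = (18/(5*pi)) - (-36/(5*pi)) = 54/(5*pi).
Hence b_5 = (1/3)·(54/(5*pi)) = 18/(5*pi).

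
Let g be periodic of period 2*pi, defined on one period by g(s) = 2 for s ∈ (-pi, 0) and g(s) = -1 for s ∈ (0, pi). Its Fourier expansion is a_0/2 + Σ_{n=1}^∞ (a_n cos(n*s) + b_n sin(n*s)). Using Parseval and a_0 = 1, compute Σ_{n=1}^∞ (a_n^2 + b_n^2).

Parseval: a_0^2/2 + Σ_{n≥1} (a_n^2+b_n^2) = 1/pi ∫_{-pi}^{pi} g(s)^2 ds = 5.
Subtract a_0^2/2 = 1/2: Σ (a_n^2+b_n^2) = 9/2.

9/2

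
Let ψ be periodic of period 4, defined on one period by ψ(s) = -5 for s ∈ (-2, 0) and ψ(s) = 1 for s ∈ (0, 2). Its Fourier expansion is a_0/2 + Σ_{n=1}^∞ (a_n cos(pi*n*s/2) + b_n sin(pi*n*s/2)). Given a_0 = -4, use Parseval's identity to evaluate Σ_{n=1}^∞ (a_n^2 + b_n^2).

18

Parseval: a_0^2/2 + Σ_{n≥1} (a_n^2+b_n^2) = 1/2 ∫_{-2}^{2} ψ(s)^2 ds = 26.
Subtract a_0^2/2 = 8: Σ (a_n^2+b_n^2) = 18.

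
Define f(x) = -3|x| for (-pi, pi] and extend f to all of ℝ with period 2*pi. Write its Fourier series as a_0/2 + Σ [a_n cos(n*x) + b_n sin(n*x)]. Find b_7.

b_7 = 1/pi ∫_{-pi}^{pi} f(x) sin(7*x) dx.
f is even and sin(7*x) is odd, so the integrand is odd over a symmetric interval and the integral vanishes.

0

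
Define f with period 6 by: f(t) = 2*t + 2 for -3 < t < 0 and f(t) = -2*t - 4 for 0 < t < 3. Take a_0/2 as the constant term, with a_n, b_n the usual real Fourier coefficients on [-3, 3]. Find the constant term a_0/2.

a_0 = 1/3 ∫_{-3}^{3} f(t) dt = 1/3 · (-24) = -8.
So the constant term a_0/2 = -4.

-4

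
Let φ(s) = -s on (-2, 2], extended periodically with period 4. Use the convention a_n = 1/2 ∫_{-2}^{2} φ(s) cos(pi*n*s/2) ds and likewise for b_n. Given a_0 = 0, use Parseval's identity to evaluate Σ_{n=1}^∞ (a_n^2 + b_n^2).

8/3

Parseval: a_0^2/2 + Σ_{n≥1} (a_n^2+b_n^2) = 1/2 ∫_{-2}^{2} φ(s)^2 ds = 8/3.
Subtract a_0^2/2 = 0: Σ (a_n^2+b_n^2) = 8/3.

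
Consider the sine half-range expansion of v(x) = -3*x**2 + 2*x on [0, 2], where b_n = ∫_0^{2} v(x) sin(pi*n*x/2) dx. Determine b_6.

8/(3*pi)

b_6 = ∫_0^{2} (-3*x**2 + 2*x) sin(3*pi*x) dx.
Integrating by parts twice (tabular method), an antiderivative of (-3*x**2 + 2*x) sin(3*pi*x) is x**2*cos(3*pi*x)/pi - 2*x*sin(3*pi*x)/(3*pi**2) - 2*x*cos(3*pi*x)/(3*pi) + 2*sin(3*pi*x)/(9*pi**2) - 2*cos(3*pi*x)/(9*pi**3); evaluating from 0 to 2: ∫_{0}^{2} (-3*x**2 + 2*x) sin(3*pi*x) dx = (2*(-1 + 12*pi**2)/(9*pi**3)) - (-2/(9*pi**3)) = 8/(3*pi).
Hence b_6 = 8/(3*pi).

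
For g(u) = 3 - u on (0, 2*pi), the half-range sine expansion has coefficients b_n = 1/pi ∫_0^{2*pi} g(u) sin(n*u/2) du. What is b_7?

b_7 = 1/pi ∫_0^{2*pi} (3 - u) sin(7*u/2) du.
Integrating by parts (boundary term plus one more integral), an antiderivative of (3 - u) sin(7*u/2) is 2*u*cos(7*u/2)/7 - 4*sin(7*u/2)/49 - 6*cos(7*u/2)/7; evaluating from 0 to 2*pi: ∫_{0}^{2*pi} (3 - u) sin(7*u/2) du = (6/7 - 4*pi/7) - (-6/7) = 12/7 - 4*pi/7.
Hence b_7 = (1/pi)·(12/7 - 4*pi/7) = 4*(3 - pi)/(7*pi).

4*(3 - pi)/(7*pi)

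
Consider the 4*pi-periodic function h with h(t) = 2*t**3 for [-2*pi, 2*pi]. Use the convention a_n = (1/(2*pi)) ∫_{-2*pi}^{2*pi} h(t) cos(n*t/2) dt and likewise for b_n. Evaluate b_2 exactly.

24 - 16*pi**2

b_2 = (1/(2*pi)) ∫_{-2*pi}^{2*pi} h(t) sin(t) dt.
h is odd and sin(t) is odd, so the integrand is even and b_2 = 1/pi ∫_0^{2*pi} h(t) sin(t) dt.
Integrating by parts three times (tabular method), an antiderivative of (2*t**3) sin(t) is -2*t**3*cos(t) + 6*t**2*sin(t) + 12*t*cos(t) - 12*sin(t); evaluating from 0 to 2*pi: ∫_{0}^{2*pi} (2*t**3) sin(t) dt = (-16*pi**3 + 24*pi) - (0) = -16*pi**3 + 24*pi.
Hence b_2 = (1/pi)·(-16*pi**3 + 24*pi) = 24 - 16*pi**2.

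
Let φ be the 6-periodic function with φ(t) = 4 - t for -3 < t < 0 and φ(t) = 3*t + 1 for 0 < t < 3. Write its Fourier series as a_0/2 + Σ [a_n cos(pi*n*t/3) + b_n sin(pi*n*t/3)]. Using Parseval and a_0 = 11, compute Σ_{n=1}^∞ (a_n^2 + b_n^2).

Parseval: a_0^2/2 + Σ_{n≥1} (a_n^2+b_n^2) = 1/3 ∫_{-3}^{3} φ(t)^2 dt = 68.
Subtract a_0^2/2 = 121/2: Σ (a_n^2+b_n^2) = 15/2.

15/2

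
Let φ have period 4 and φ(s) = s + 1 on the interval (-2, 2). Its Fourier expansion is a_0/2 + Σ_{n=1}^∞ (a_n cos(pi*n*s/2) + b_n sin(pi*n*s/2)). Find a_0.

a_0 = 1/2 ∫_{-2}^{2} φ(s) ds = 1/2 · (4) = 2.

2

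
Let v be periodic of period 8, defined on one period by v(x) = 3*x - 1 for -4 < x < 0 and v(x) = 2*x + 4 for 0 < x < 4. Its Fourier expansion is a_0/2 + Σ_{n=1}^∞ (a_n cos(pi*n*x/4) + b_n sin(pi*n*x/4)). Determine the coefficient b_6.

-10/(3*pi)

b_6 = 1/4 ∫_{-4}^{4} v(x) sin(3*pi*x/2) dx.
Split the integral at the breakpoints.
Integrating by parts (boundary term plus one more integral), an antiderivative of (3*x - 1) sin(3*pi*x/2) is -2*x*cos(3*pi*x/2)/pi + 4*sin(3*pi*x/2)/(3*pi**2) + 2*cos(3*pi*x/2)/(3*pi); evaluating from -4 to 0: ∫_{-4}^{0} (3*x - 1) sin(3*pi*x/2) dx = (2/(3*pi)) - (26/(3*pi)) = -8/pi.
Integrating by parts (boundary term plus one more integral), an antiderivative of (2*x + 4) sin(3*pi*x/2) is -4*x*cos(3*pi*x/2)/(3*pi) + 8*sin(3*pi*x/2)/(9*pi**2) - 8*cos(3*pi*x/2)/(3*pi); evaluating from 0 to 4: ∫_{0}^{4} (2*x + 4) sin(3*pi*x/2) dx = (-8/pi) - (-8/(3*pi)) = -16/(3*pi).
Summing the pieces and multiplying by (1/4) gives b_6 = -10/(3*pi).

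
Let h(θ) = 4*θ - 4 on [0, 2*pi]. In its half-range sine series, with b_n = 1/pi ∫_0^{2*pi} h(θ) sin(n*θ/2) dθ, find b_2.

-8

b_2 = 1/pi ∫_0^{2*pi} (4*θ - 4) sin(θ) dθ.
Integrating by parts (boundary term plus one more integral), an antiderivative of (4*θ - 4) sin(θ) is -4*θ*cos(θ) + 4*sin(θ) + 4*cos(θ); evaluating from 0 to 2*pi: ∫_{0}^{2*pi} (4*θ - 4) sin(θ) dθ = (4 - 8*pi) - (4) = -8*pi.
Hence b_2 = (1/pi)·(-8*pi) = -8.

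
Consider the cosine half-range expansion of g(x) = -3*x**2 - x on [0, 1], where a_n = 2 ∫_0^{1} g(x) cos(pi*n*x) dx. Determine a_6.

a_6 = 2 ∫_0^{1} (-3*x**2 - x) cos(6*pi*x) dx.
Integrating by parts twice (tabular method), an antiderivative of (-3*x**2 - x) cos(6*pi*x) is -x**2*sin(6*pi*x)/(2*pi) - x*sin(6*pi*x)/(6*pi) - x*cos(6*pi*x)/(6*pi**2) + sin(6*pi*x)/(36*pi**3) - cos(6*pi*x)/(36*pi**2); evaluating from 0 to 1: ∫_{0}^{1} (-3*x**2 - x) cos(6*pi*x) dx = (-7/(36*pi**2)) - (-1/(36*pi**2)) = -1/(6*pi**2).
Hence a_6 = 2·(-1/(6*pi**2)) = -1/(3*pi**2).

-1/(3*pi**2)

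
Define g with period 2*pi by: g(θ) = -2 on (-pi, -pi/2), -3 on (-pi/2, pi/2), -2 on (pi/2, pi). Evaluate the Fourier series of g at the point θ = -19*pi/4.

-2

θ = -19*pi/4 differs from θ = -3*pi/4 by -2 full period(s), and the series is 2*pi-periodic.
g is continuous at θ = -3*pi/4 with value -2, so the series converges to -2 there.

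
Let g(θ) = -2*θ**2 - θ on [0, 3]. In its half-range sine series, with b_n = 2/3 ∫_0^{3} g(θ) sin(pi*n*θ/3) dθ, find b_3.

b_3 = 2/3 ∫_0^{3} (-2*θ**2 - θ) sin(pi*θ) dθ.
Integrating by parts twice (tabular method), an antiderivative of (-2*θ**2 - θ) sin(pi*θ) is 2*θ**2*cos(pi*θ)/pi - 4*θ*sin(pi*θ)/pi**2 + θ*cos(pi*θ)/pi - sin(pi*θ)/pi**2 - 4*cos(pi*θ)/pi**3; evaluating from 0 to 3: ∫_{0}^{3} (-2*θ**2 - θ) sin(pi*θ) dθ = (-21/pi + 4/pi**3) - (-4/pi**3) = -21/pi + 8/pi**3.
Hence b_3 = (2/3)·(-21/pi + 8/pi**3) = -14/pi + 16/(3*pi**3).

-14/pi + 16/(3*pi**3)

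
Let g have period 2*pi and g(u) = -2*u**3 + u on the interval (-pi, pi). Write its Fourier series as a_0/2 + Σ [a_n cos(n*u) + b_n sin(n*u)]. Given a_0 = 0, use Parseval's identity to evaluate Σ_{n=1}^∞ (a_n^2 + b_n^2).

2*pi**2*(-84*pi**2 + 35 + 60*pi**4)/105

Parseval: a_0^2/2 + Σ_{n≥1} (a_n^2+b_n^2) = 1/pi ∫_{-pi}^{pi} g(u)^2 du = 2*pi**2*(-84*pi**2 + 35 + 60*pi**4)/105.
Subtract a_0^2/2 = 0: Σ (a_n^2+b_n^2) = 2*pi**2*(-84*pi**2 + 35 + 60*pi**4)/105.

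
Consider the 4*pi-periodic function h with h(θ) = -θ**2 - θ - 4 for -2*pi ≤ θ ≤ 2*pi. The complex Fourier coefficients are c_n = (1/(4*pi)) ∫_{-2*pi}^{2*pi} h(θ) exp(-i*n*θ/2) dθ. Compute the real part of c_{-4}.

-1/2

Since h is real-valued, Re(c_{-4}) = (1/(4*pi)) ∫_{-2*pi}^{2*pi} h(θ) cos(-2*θ) dθ = a_{4}/2.
Integrating by parts twice (tabular method), an antiderivative of (-θ**2 - θ - 4) cos(-2*θ) is -θ**2*sin(2*θ)/2 - θ*sin(2*θ)/2 - θ*cos(2*θ)/2 - 7*sin(2*θ)/4 - cos(2*θ)/4; evaluating from -2*pi to 2*pi: ∫_{-2*pi}^{2*pi} (-θ**2 - θ - 4) cos(-2*θ) dθ = (-pi - 1/4) - (-1/4 + pi) = -2*pi.
Hence Re(c_{-4}) = (1/(4*pi))·(-2*pi) = -1/2.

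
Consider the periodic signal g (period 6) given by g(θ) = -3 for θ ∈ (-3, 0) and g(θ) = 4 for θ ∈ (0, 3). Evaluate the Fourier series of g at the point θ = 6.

θ = 6 differs from θ = 0 by 1 full period(s), and the series is 6-periodic.
At θ = 0 the one-sided limits are g(0^-) = -3 and g(0^+) = 4.
By Dirichlet's theorem the series converges to their average, [(-3) + (4)]/2 = 1/2.

1/2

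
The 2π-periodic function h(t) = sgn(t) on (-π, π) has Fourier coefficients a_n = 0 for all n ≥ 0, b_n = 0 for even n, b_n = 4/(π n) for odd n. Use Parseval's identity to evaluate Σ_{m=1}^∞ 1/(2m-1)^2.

Parseval: Σ b_n^2 = (1/π) ∫_{-π}^{π} h(t)^2 dt = 2.
Only odd n contribute, with b_n^2 = 16/(π^2 n^2), so Σ_{m≥1} 1/(2m-1)^2 = π^2·(2)/16 = pi**2/8.

pi**2/8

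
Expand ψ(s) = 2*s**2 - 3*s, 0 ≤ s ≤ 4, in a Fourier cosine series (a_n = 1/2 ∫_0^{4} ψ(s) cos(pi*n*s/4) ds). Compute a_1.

a_1 = 1/2 ∫_0^{4} (2*s**2 - 3*s) cos(pi*s/4) ds.
Integrating by parts twice (tabular method), an antiderivative of (2*s**2 - 3*s) cos(pi*s/4) is 8*s**2*sin(pi*s/4)/pi - 12*s*sin(pi*s/4)/pi + 64*s*cos(pi*s/4)/pi**2 - 256*sin(pi*s/4)/pi**3 - 48*cos(pi*s/4)/pi**2; evaluating from 0 to 4: ∫_{0}^{4} (2*s**2 - 3*s) cos(pi*s/4) ds = (-208/pi**2) - (-48/pi**2) = -160/pi**2.
Hence a_1 = (1/2)·(-160/pi**2) = -80/pi**2.

-80/pi**2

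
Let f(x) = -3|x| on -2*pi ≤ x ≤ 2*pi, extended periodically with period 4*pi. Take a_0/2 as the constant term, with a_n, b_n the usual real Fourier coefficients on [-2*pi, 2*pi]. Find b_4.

b_4 = (1/(2*pi)) ∫_{-2*pi}^{2*pi} f(x) sin(2*x) dx.
f is even and sin(2*x) is odd, so the integrand is odd over a symmetric interval and the integral vanishes.

0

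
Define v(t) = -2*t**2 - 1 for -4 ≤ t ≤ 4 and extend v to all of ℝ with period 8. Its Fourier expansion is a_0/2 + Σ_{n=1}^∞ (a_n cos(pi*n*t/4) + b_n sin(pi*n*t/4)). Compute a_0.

-70/3

a_0 = 1/4 ∫_{-4}^{4} v(t) dt = 1/4 · (-280/3) = -70/3.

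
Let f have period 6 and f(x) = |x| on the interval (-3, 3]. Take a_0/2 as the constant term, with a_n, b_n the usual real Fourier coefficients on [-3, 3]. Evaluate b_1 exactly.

0

b_1 = 1/3 ∫_{-3}^{3} f(x) sin(pi*x/3) dx.
f is even and sin(pi*x/3) is odd, so the integrand is odd over a symmetric interval and the integral vanishes.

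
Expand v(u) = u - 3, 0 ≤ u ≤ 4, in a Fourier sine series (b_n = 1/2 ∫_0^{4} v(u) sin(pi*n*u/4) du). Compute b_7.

-4/(7*pi)

b_7 = 1/2 ∫_0^{4} (u - 3) sin(7*pi*u/4) du.
Integrating by parts (boundary term plus one more integral), an antiderivative of (u - 3) sin(7*pi*u/4) is -4*u*cos(7*pi*u/4)/(7*pi) + 16*sin(7*pi*u/4)/(49*pi**2) + 12*cos(7*pi*u/4)/(7*pi); evaluating from 0 to 4: ∫_{0}^{4} (u - 3) sin(7*pi*u/4) du = (4/(7*pi)) - (12/(7*pi)) = -8/(7*pi).
Hence b_7 = (1/2)·(-8/(7*pi)) = -4/(7*pi).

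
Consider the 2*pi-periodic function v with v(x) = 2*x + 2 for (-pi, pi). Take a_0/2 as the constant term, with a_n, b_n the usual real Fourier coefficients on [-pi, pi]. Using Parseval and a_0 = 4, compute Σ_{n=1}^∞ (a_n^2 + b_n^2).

Parseval: a_0^2/2 + Σ_{n≥1} (a_n^2+b_n^2) = 1/pi ∫_{-pi}^{pi} v(x)^2 dx = 8 + 8*pi**2/3.
Subtract a_0^2/2 = 8: Σ (a_n^2+b_n^2) = 8*pi**2/3.

8*pi**2/3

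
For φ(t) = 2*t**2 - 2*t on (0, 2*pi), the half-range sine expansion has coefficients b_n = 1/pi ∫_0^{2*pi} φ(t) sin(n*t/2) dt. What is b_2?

4 - 8*pi

b_2 = 1/pi ∫_0^{2*pi} (2*t**2 - 2*t) sin(t) dt.
Integrating by parts twice (tabular method), an antiderivative of (2*t**2 - 2*t) sin(t) is -2*t**2*cos(t) + 4*t*sin(t) + 2*t*cos(t) - 2*sin(t) + 4*cos(t); evaluating from 0 to 2*pi: ∫_{0}^{2*pi} (2*t**2 - 2*t) sin(t) dt = (-8*pi**2 + 4 + 4*pi) - (4) = 4*pi*(1 - 2*pi).
Hence b_2 = (1/pi)·(4*pi*(1 - 2*pi)) = 4 - 8*pi.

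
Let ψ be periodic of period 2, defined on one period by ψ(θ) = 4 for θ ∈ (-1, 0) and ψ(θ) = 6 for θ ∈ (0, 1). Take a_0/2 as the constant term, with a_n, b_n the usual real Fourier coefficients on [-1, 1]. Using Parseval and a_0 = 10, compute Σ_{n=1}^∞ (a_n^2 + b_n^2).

2

Parseval: a_0^2/2 + Σ_{n≥1} (a_n^2+b_n^2) = ∫_{-1}^{1} ψ(θ)^2 dθ = 52.
Subtract a_0^2/2 = 50: Σ (a_n^2+b_n^2) = 2.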